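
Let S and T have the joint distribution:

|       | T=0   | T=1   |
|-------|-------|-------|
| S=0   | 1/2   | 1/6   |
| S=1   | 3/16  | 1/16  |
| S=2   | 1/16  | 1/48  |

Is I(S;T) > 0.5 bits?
Marginal P(S) (row sums):
  P(S=0) = 1/2 + 1/6 = 2/3
  P(S=1) = 3/16 + 1/16 = 1/4
  P(S=2) = 1/16 + 1/48 = 1/12
Marginal P(T) (column sums):
  P(T=0) = 1/2 + 3/16 + 1/16 = 3/4
  P(T=1) = 1/6 + 1/16 + 1/48 = 1/4

H(S) = -[(2/3)·log₂(2/3) + (1/4)·log₂(1/4) + (1/12)·log₂(1/12)]
  = 0.3900 + 0.5000 + 0.2987
  = 1.1887 bits
H(T) = -[(3/4)·log₂(3/4) + (1/4)·log₂(1/4)]
  = 0.3113 + 0.5000
  = 0.8113 bits
H(S,T) = -[(1/2)·log₂(1/2) + (1/6)·log₂(1/6) + (3/16)·log₂(3/16) + (1/16)·log₂(1/16) + (1/16)·log₂(1/16) + (1/48)·log₂(1/48)]
  = 0.5000 + 0.4308 + 0.4528 + 0.2500 + 0.2500 + 0.1164
  = 2.0000 bits

I(S;T) = H(S) + H(T) - H(S,T)
  = 1.1887 + 0.8113 - 2.0000
  = 0.0000 bits

No. I(S;T) = 0.0000 bits, which is ≤ 0.5 bits.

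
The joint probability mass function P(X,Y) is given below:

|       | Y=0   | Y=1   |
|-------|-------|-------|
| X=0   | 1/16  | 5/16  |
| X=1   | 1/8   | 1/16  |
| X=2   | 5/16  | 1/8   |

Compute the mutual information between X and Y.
Marginal P(X) (row sums):
  P(X=0) = 1/16 + 5/16 = 3/8
  P(X=1) = 1/8 + 1/16 = 3/16
  P(X=2) = 5/16 + 1/8 = 7/16
Marginal P(Y) (column sums):
  P(Y=0) = 1/16 + 1/8 + 5/16 = 1/2
  P(Y=1) = 5/16 + 1/16 + 1/8 = 1/2

H(X) = -[(3/8)·log₂(3/8) + (3/16)·log₂(3/16) + (7/16)·log₂(7/16)]
  = 0.5306 + 0.4528 + 0.5218
  = 1.5052 bits
H(Y) = -[(1/2)·log₂(1/2) + (1/2)·log₂(1/2)]
  = 0.5000 + 0.5000
  = 1.0000 bits
H(X,Y) = -[(1/16)·log₂(1/16) + (5/16)·log₂(5/16) + (1/8)·log₂(1/8) + (1/16)·log₂(1/16) + (5/16)·log₂(5/16) + (1/8)·log₂(1/8)]
  = 0.2500 + 0.5244 + 0.3750 + 0.2500 + 0.5244 + 0.3750
  = 2.2988 bits

I(X;Y) = H(X) + H(Y) - H(X,Y)
  = 1.5052 + 1.0000 - 2.2988
  = 0.2064 bits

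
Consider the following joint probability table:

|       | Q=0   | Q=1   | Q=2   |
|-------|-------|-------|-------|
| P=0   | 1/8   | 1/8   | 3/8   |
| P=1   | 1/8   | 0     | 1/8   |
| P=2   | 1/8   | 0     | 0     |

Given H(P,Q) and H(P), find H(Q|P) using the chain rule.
From the chain rule: H(P,Q) = H(P) + H(Q|P)
Therefore: H(Q|P) = H(P,Q) - H(P)

H(P,Q) = -[(1/8)·log₂(1/8) + (1/8)·log₂(1/8) + (3/8)·log₂(3/8) + (1/8)·log₂(1/8) + (1/8)·log₂(1/8) + (1/8)·log₂(1/8)]
  = 0.3750 + 0.3750 + 0.5306 + 0.3750 + 0.3750 + 0.3750
  = 2.4056 bits
Marginal P(P) (row sums):
  P(P=0) = 1/8 + 1/8 + 3/8 = 5/8
  P(P=1) = 1/8 + 0 + 1/8 = 1/4
  P(P=2) = 1/8 + 0 + 0 = 1/8
H(P) = -[(5/8)·log₂(5/8) + (1/4)·log₂(1/4) + (1/8)·log₂(1/8)]
  = 0.4238 + 0.5000 + 0.3750
  = 1.2988 bits

H(Q|P) = 2.4056 - 1.2988 = 1.1068 bits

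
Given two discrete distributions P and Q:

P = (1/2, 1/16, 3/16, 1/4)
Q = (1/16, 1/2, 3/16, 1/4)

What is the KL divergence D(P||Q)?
D(P||Q) = Σ P(i) log₂(P(i)/Q(i))
  i=0: (1/2) × log₂((1/2)/(1/16)) = (1/2) × log₂(8) = 1.5000
  i=1: (1/16) × log₂((1/16)/(1/2)) = (1/16) × log₂(1/8) = -0.1875
  i=2: (3/16) × log₂((3/16)/(3/16)) = (3/16) × log₂(1) = 0.0000
  i=3: (1/4) × log₂((1/4)/(1/4)) = (1/4) × log₂(1) = 0.0000
D(P||Q) = 1.5000 - 0.1875 + 0.0000 + 0.0000
  = 1.3125 bits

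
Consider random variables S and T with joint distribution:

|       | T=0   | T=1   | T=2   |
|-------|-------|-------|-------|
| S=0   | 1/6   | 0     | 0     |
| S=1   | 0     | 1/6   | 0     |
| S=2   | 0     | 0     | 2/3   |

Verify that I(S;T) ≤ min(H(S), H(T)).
Marginal P(S) (row sums):
  P(S=0) = 1/6 + 0 + 0 = 1/6
  P(S=1) = 0 + 1/6 + 0 = 1/6
  P(S=2) = 0 + 0 + 2/3 = 2/3
Marginal P(T) (column sums):
  P(T=0) = 1/6 + 0 + 0 = 1/6
  P(T=1) = 0 + 1/6 + 0 = 1/6
  P(T=2) = 0 + 0 + 2/3 = 2/3

H(S) = -[(1/6)·log₂(1/6) + (1/6)·log₂(1/6) + (2/3)·log₂(2/3)]
  = 0.4308 + 0.4308 + 0.3900
  = 1.2516 bits
H(T) = -[(1/6)·log₂(1/6) + (1/6)·log₂(1/6) + (2/3)·log₂(2/3)]
  = 0.4308 + 0.4308 + 0.3900
  = 1.2516 bits
H(S,T) = -[(1/6)·log₂(1/6) + (1/6)·log₂(1/6) + (2/3)·log₂(2/3)]
  = 0.4308 + 0.4308 + 0.3900
  = 1.2516 bits

I(S;T) = H(S) + H(T) - H(S,T)
  = 1.2516 + 1.2516 - 1.2516
  = 1.2516 bits

min(H(S), H(T)) = min(1.2516, 1.2516) = 1.2516 bits
Since 1.2516 ≤ 1.2516, the bound is satisfied ✓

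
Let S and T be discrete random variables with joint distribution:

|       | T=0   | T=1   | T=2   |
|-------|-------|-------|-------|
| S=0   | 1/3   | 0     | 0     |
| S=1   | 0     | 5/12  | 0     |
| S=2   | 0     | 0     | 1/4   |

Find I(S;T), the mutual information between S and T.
Marginal P(S) (row sums):
  P(S=0) = 1/3 + 0 + 0 = 1/3
  P(S=1) = 0 + 5/12 + 0 = 5/12
  P(S=2) = 0 + 0 + 1/4 = 1/4
Marginal P(T) (column sums):
  P(T=0) = 1/3 + 0 + 0 = 1/3
  P(T=1) = 0 + 5/12 + 0 = 5/12
  P(T=2) = 0 + 0 + 1/4 = 1/4

H(S) = -[(1/3)·log₂(1/3) + (5/12)·log₂(5/12) + (1/4)·log₂(1/4)]
  = 0.5283 + 0.5263 + 0.5000
  = 1.5546 bits
H(T) = -[(1/3)·log₂(1/3) + (5/12)·log₂(5/12) + (1/4)·log₂(1/4)]
  = 0.5283 + 0.5263 + 0.5000
  = 1.5546 bits
H(S,T) = -[(1/3)·log₂(1/3) + (5/12)·log₂(5/12) + (1/4)·log₂(1/4)]
  = 0.5283 + 0.5263 + 0.5000
  = 1.5546 bits

I(S;T) = H(S) + H(T) - H(S,T)
  = 1.5546 + 1.5546 - 1.5546
  = 1.5546 bits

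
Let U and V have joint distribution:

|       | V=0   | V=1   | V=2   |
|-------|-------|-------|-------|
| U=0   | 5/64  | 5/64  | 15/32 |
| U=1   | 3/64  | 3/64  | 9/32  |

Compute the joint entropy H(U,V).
H(U,V) = -Σ P(U,V) log₂ P(U,V), summed over the non-zero cells:
H(U,V) = -[(5/64)·log₂(5/64) + (5/64)·log₂(5/64) + (15/32)·log₂(15/32) + (3/64)·log₂(3/64) + (3/64)·log₂(3/64) + (9/32)·log₂(9/32)]
  = 0.2873 + 0.2873 + 0.5124 + 0.2070 + 0.2070 + 0.5147
  = 2.0157 bits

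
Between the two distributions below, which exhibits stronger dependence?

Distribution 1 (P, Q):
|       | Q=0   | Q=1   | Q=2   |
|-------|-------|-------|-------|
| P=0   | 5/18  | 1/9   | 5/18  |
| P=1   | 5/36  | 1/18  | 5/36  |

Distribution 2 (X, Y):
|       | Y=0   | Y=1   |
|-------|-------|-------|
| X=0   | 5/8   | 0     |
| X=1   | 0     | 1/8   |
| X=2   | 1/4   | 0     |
Distribution 1 (P, Q):
Marginal P(P) (row sums):
  P(P=0) = 5/18 + 1/9 + 5/18 = 2/3
  P(P=1) = 5/36 + 1/18 + 5/36 = 1/3
Marginal P(Q) (column sums):
  P(Q=0) = 5/18 + 5/36 = 5/12
  P(Q=1) = 1/9 + 1/18 = 1/6
  P(Q=2) = 5/18 + 5/36 = 5/12

H(P) = -[(2/3)·log₂(2/3) + (1/3)·log₂(1/3)]
  = 0.3900 + 0.5283
  = 0.9183 bits
H(Q) = -[(5/12)·log₂(5/12) + (1/6)·log₂(1/6) + (5/12)·log₂(5/12)]
  = 0.5263 + 0.4308 + 0.5263
  = 1.4834 bits
H(P,Q) = -[(5/18)·log₂(5/18) + (1/9)·log₂(1/9) + (5/18)·log₂(5/18) + (5/36)·log₂(5/36) + (1/18)·log₂(1/18) + (5/36)·log₂(5/36)]
  = 0.5133 + 0.3522 + 0.5133 + 0.3956 + 0.2317 + 0.3956
  = 2.4017 bits

I(P;Q) = H(P) + H(Q) - H(P,Q)
  = 0.9183 + 1.4834 - 2.4017
  = 0.0000 bits

Distribution 2 (X, Y):
Marginal P(X) (row sums):
  P(X=0) = 5/8 + 0 = 5/8
  P(X=1) = 0 + 1/8 = 1/8
  P(X=2) = 1/4 + 0 = 1/4
Marginal P(Y) (column sums):
  P(Y=0) = 5/8 + 0 + 1/4 = 7/8
  P(Y=1) = 0 + 1/8 + 0 = 1/8

H(X) = -[(5/8)·log₂(5/8) + (1/8)·log₂(1/8) + (1/4)·log₂(1/4)]
  = 0.4238 + 0.3750 + 0.5000
  = 1.2988 bits
H(Y) = -[(7/8)·log₂(7/8) + (1/8)·log₂(1/8)]
  = 0.1686 + 0.3750
  = 0.5436 bits
H(X,Y) = -[(5/8)·log₂(5/8) + (1/8)·log₂(1/8) + (1/4)·log₂(1/4)]
  = 0.4238 + 0.3750 + 0.5000
  = 1.2988 bits

I(X;Y) = H(X) + H(Y) - H(X,Y)
  = 1.2988 + 0.5436 - 1.2988
  = 0.5436 bits

I(X;Y) = 0.5436 bits > I(P;Q) = 0.0000 bits, so (X, Y) has the higher mutual information (stronger dependence).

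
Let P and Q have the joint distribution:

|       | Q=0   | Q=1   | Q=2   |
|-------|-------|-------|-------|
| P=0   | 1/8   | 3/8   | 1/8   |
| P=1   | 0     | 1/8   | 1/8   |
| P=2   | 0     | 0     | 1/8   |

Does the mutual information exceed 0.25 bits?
Marginal P(P) (row sums):
  P(P=0) = 1/8 + 3/8 + 1/8 = 5/8
  P(P=1) = 0 + 1/8 + 1/8 = 1/4
  P(P=2) = 0 + 0 + 1/8 = 1/8
Marginal P(Q) (column sums):
  P(Q=0) = 1/8 + 0 + 0 = 1/8
  P(Q=1) = 3/8 + 1/8 + 0 = 1/2
  P(Q=2) = 1/8 + 1/8 + 1/8 = 3/8

H(P) = -[(5/8)·log₂(5/8) + (1/4)·log₂(1/4) + (1/8)·log₂(1/8)]
  = 0.4238 + 0.5000 + 0.3750
  = 1.2988 bits
H(Q) = -[(1/8)·log₂(1/8) + (1/2)·log₂(1/2) + (3/8)·log₂(3/8)]
  = 0.3750 + 0.5000 + 0.5306
  = 1.4056 bits
H(P,Q) = -[(1/8)·log₂(1/8) + (3/8)·log₂(3/8) + (1/8)·log₂(1/8) + (1/8)·log₂(1/8) + (1/8)·log₂(1/8) + (1/8)·log₂(1/8)]
  = 0.3750 + 0.5306 + 0.3750 + 0.3750 + 0.3750 + 0.3750
  = 2.4056 bits

I(P;Q) = H(P) + H(Q) - H(P,Q)
  = 1.2988 + 1.4056 - 2.4056
  = 0.2988 bits

Yes. I(P;Q) = 0.2988 bits, which is > 0.25 bits.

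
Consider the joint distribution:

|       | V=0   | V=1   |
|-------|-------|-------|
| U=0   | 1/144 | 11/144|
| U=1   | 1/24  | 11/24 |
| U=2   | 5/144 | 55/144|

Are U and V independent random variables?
Marginal P(U) (row sums):
  P(U=0) = 1/144 + 11/144 = 1/12
  P(U=1) = 1/24 + 11/24 = 1/2
  P(U=2) = 5/144 + 55/144 = 5/12
Marginal P(V) (column sums):
  P(V=0) = 1/144 + 1/24 + 5/144 = 1/12
  P(V=1) = 11/144 + 11/24 + 55/144 = 11/12

U and V are independent iff P(U=i,V=j) = P(U=i)·P(V=j) for every cell.
  P(U=0)·P(V=0) = 1/12 × 1/12 = 1/144 = P(U=0,V=0) ✓
  P(U=0)·P(V=1) = 1/12 × 11/12 = 11/144 = P(U=0,V=1) ✓
  P(U=1)·P(V=0) = 1/2 × 1/12 = 1/24 = P(U=1,V=0) ✓
  P(U=1)·P(V=1) = 1/2 × 11/12 = 11/24 = P(U=1,V=1) ✓
  P(U=2)·P(V=0) = 5/12 × 1/12 = 5/144 = P(U=2,V=0) ✓
  P(U=2)·P(V=1) = 5/12 × 11/12 = 55/144 = P(U=2,V=1) ✓

Yes, U and V are independent: every cell factors, so I(U;V) = 0 bits.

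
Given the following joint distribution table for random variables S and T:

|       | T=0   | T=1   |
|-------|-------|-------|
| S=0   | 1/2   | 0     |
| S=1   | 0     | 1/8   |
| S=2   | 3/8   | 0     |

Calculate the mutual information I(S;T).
Marginal P(S) (row sums):
  P(S=0) = 1/2 + 0 = 1/2
  P(S=1) = 0 + 1/8 = 1/8
  P(S=2) = 3/8 + 0 = 3/8
Marginal P(T) (column sums):
  P(T=0) = 1/2 + 0 + 3/8 = 7/8
  P(T=1) = 0 + 1/8 + 0 = 1/8

H(S) = -[(1/2)·log₂(1/2) + (1/8)·log₂(1/8) + (3/8)·log₂(3/8)]
  = 0.5000 + 0.3750 + 0.5306
  = 1.4056 bits
H(T) = -[(7/8)·log₂(7/8) + (1/8)·log₂(1/8)]
  = 0.1686 + 0.3750
  = 0.5436 bits
H(S,T) = -[(1/2)·log₂(1/2) + (1/8)·log₂(1/8) + (3/8)·log₂(3/8)]
  = 0.5000 + 0.3750 + 0.5306
  = 1.4056 bits

I(S;T) = H(S) + H(T) - H(S,T)
  = 1.4056 + 0.5436 - 1.4056
  = 0.5436 bits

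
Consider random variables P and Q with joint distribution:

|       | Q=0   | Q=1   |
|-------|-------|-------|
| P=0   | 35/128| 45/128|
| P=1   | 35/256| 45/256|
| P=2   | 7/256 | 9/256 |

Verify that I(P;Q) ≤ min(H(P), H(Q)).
Marginal P(P) (row sums):
  P(P=0) = 35/128 + 45/128 = 5/8
  P(P=1) = 35/256 + 45/256 = 5/16
  P(P=2) = 7/256 + 9/256 = 1/16
Marginal P(Q) (column sums):
  P(Q=0) = 35/128 + 35/256 + 7/256 = 7/16
  P(Q=1) = 45/128 + 45/256 + 9/256 = 9/16

H(P) = -[(5/8)·log₂(5/8) + (5/16)·log₂(5/16) + (1/16)·log₂(1/16)]
  = 0.4238 + 0.5244 + 0.2500
  = 1.1982 bits
H(Q) = -[(7/16)·log₂(7/16) + (9/16)·log₂(9/16)]
  = 0.5218 + 0.4669
  = 0.9887 bits
H(P,Q) = -[(35/128)·log₂(35/128) + (45/128)·log₂(45/128) + (35/256)·log₂(35/256) + (45/256)·log₂(45/256) + (7/256)·log₂(7/256) + (9/256)·log₂(9/256)]
  = 0.5115 + 0.5302 + 0.3925 + 0.4409 + 0.1420 + 0.1698
  = 2.1869 bits

I(P;Q) = H(P) + H(Q) - H(P,Q)
  = 1.1982 + 0.9887 - 2.1869
  = 0.0000 bits

min(H(P), H(Q)) = min(1.1982, 0.9887) = 0.9887 bits
Since 0.0000 ≤ 0.9887, the bound is satisfied ✓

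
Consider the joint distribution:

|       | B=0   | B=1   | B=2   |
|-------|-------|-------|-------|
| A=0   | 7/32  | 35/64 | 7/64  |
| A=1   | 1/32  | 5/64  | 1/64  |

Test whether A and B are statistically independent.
Marginal P(A) (row sums):
  P(A=0) = 7/32 + 35/64 + 7/64 = 7/8
  P(A=1) = 1/32 + 5/64 + 1/64 = 1/8
Marginal P(B) (column sums):
  P(B=0) = 7/32 + 1/32 = 1/4
  P(B=1) = 35/64 + 5/64 = 5/8
  P(B=2) = 7/64 + 1/64 = 1/8

A and B are independent iff P(A=i,B=j) = P(A=i)·P(B=j) for every cell.
  P(A=0)·P(B=0) = 7/8 × 1/4 = 7/32 = P(A=0,B=0) ✓
  P(A=0)·P(B=1) = 7/8 × 5/8 = 35/64 = P(A=0,B=1) ✓
  P(A=0)·P(B=2) = 7/8 × 1/8 = 7/64 = P(A=0,B=2) ✓
  P(A=1)·P(B=0) = 1/8 × 1/4 = 1/32 = P(A=1,B=0) ✓
  P(A=1)·P(B=1) = 1/8 × 5/8 = 5/64 = P(A=1,B=1) ✓
  P(A=1)·P(B=2) = 1/8 × 1/8 = 1/64 = P(A=1,B=2) ✓

Yes, A and B are independent: every cell factors, so I(A;B) = 0 bits.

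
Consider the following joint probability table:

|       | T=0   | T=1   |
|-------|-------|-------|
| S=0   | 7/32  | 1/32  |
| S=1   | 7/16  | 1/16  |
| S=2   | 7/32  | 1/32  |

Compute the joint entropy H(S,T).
H(S,T) = -Σ P(S,T) log₂ P(S,T), summed over the non-zero cells:
H(S,T) = -[(7/32)·log₂(7/32) + (1/32)·log₂(1/32) + (7/16)·log₂(7/16) + (1/16)·log₂(1/16) + (7/32)·log₂(7/32) + (1/32)·log₂(1/32)]
  = 0.4796 + 0.1563 + 0.5218 + 0.2500 + 0.4796 + 0.1563
  = 2.0436 bits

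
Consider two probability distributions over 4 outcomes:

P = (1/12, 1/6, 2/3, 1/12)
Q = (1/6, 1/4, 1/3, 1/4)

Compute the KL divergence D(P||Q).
D(P||Q) = Σ P(i) log₂(P(i)/Q(i))
  i=0: (1/12) × log₂((1/12)/(1/6)) = (1/12) × log₂(1/2) = -0.0833
  i=1: (1/6) × log₂((1/6)/(1/4)) = (1/6) × log₂(2/3) = -0.0975
  i=2: (2/3) × log₂((2/3)/(1/3)) = (2/3) × log₂(2) = 0.6667
  i=3: (1/12) × log₂((1/12)/(1/4)) = (1/12) × log₂(1/3) = -0.1321
D(P||Q) = -0.0833 - 0.0975 + 0.6667 - 0.1321
  = 0.3538 bits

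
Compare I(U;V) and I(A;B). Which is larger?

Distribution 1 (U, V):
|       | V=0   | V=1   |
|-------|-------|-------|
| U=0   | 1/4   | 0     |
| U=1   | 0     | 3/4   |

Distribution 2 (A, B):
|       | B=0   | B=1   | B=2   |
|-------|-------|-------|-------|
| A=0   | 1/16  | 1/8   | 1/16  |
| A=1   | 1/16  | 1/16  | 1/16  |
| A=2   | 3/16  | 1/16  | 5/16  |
Distribution 1 (U, V):
Marginal P(U) (row sums):
  P(U=0) = 1/4 + 0 = 1/4
  P(U=1) = 0 + 3/4 = 3/4
Marginal P(V) (column sums):
  P(V=0) = 1/4 + 0 = 1/4
  P(V=1) = 0 + 3/4 = 3/4

H(U) = -[(1/4)·log₂(1/4) + (3/4)·log₂(3/4)]
  = 0.5000 + 0.3113
  = 0.8113 bits
H(V) = -[(1/4)·log₂(1/4) + (3/4)·log₂(3/4)]
  = 0.5000 + 0.3113
  = 0.8113 bits
H(U,V) = -[(1/4)·log₂(1/4) + (3/4)·log₂(3/4)]
  = 0.5000 + 0.3113
  = 0.8113 bits

I(U;V) = H(U) + H(V) - H(U,V)
  = 0.8113 + 0.8113 - 0.8113
  = 0.8113 bits

Distribution 2 (A, B):
Marginal P(A) (row sums):
  P(A=0) = 1/16 + 1/8 + 1/16 = 1/4
  P(A=1) = 1/16 + 1/16 + 1/16 = 3/16
  P(A=2) = 3/16 + 1/16 + 5/16 = 9/16
Marginal P(B) (column sums):
  P(B=0) = 1/16 + 1/16 + 3/16 = 5/16
  P(B=1) = 1/8 + 1/16 + 1/16 = 1/4
  P(B=2) = 1/16 + 1/16 + 5/16 = 7/16

H(A) = -[(1/4)·log₂(1/4) + (3/16)·log₂(3/16) + (9/16)·log₂(9/16)]
  = 0.5000 + 0.4528 + 0.4669
  = 1.4197 bits
H(B) = -[(5/16)·log₂(5/16) + (1/4)·log₂(1/4) + (7/16)·log₂(7/16)]
  = 0.5244 + 0.5000 + 0.5218
  = 1.5462 bits
H(A,B) = -[(1/16)·log₂(1/16) + (1/8)·log₂(1/8) + (1/16)·log₂(1/16) + (1/16)·log₂(1/16) + (1/16)·log₂(1/16) + (1/16)·log₂(1/16) + (3/16)·log₂(3/16) + (1/16)·log₂(1/16) + (5/16)·log₂(5/16)]
  = 0.2500 + 0.3750 + 0.2500 + 0.2500 + 0.2500 + 0.2500 + 0.4528 + 0.2500 + 0.5244
  = 2.8522 bits

I(A;B) = H(A) + H(B) - H(A,B)
  = 1.4197 + 1.5462 - 2.8522
  = 0.1137 bits

I(U;V) = 0.8113 bits > I(A;B) = 0.1137 bits, so (U, V) has the higher mutual information (stronger dependence).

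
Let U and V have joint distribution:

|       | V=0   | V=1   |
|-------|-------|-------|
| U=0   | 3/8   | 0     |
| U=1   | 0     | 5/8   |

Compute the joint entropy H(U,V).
H(U,V) = -Σ P(U,V) log₂ P(U,V), summed over the non-zero cells:
H(U,V) = -[(3/8)·log₂(3/8) + (5/8)·log₂(5/8)]
  = 0.5306 + 0.4238
  = 0.9544 bits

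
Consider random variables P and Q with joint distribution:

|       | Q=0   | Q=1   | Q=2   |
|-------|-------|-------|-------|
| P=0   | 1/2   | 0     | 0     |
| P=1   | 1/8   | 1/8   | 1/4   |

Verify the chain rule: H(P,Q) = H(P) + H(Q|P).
Left side:
H(P,Q) = -[(1/2)·log₂(1/2) + (1/8)·log₂(1/8) + (1/8)·log₂(1/8) + (1/4)·log₂(1/4)]
  = 0.5000 + 0.3750 + 0.3750 + 0.5000
  = 1.7500 bits

Right side:
Marginal P(P) (row sums):
  P(P=0) = 1/2 + 0 + 0 = 1/2
  P(P=1) = 1/8 + 1/8 + 1/4 = 1/2
H(P) = -[(1/2)·log₂(1/2) + (1/2)·log₂(1/2)]
  = 0.5000 + 0.5000
  = 1.0000 bits
H(Q|P) = -Σ P(P,Q)·log₂ P(Q|P), where P(Q|P) = P(P,Q) / P(P)
  (cells with P(P,Q) = 0 contribute 0)
  (P=0,Q=0): P(Q|P) = (1/2)/(1/2) = 1;  -(1/2)·log₂(1) = 0.0000
  (P=1,Q=0): P(Q|P) = (1/8)/(1/2) = 1/4;  -(1/8)·log₂(1/4) = 0.2500
  (P=1,Q=1): P(Q|P) = (1/8)/(1/2) = 1/4;  -(1/8)·log₂(1/4) = 0.2500
  (P=1,Q=2): P(Q|P) = (1/4)/(1/2) = 1/2;  -(1/4)·log₂(1/2) = 0.2500
H(Q|P) = 0.0000 + 0.2500 + 0.2500 + 0.2500
  = 0.7500 bits
H(P) + H(Q|P) = 1.0000 + 0.7500 = 1.7500 bits

Both sides equal 1.7500 bits, so the chain rule holds ✓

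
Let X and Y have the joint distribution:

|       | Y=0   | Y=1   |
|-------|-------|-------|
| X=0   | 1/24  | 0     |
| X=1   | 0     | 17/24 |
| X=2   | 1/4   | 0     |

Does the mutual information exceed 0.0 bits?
Marginal P(X) (row sums):
  P(X=0) = 1/24 + 0 = 1/24
  P(X=1) = 0 + 17/24 = 17/24
  P(X=2) = 1/4 + 0 = 1/4
Marginal P(Y) (column sums):
  P(Y=0) = 1/24 + 0 + 1/4 = 7/24
  P(Y=1) = 0 + 17/24 + 0 = 17/24

H(X) = -[(1/24)·log₂(1/24) + (17/24)·log₂(17/24) + (1/4)·log₂(1/4)]
  = 0.1910 + 0.3524 + 0.5000
  = 1.0434 bits
H(Y) = -[(7/24)·log₂(7/24) + (17/24)·log₂(17/24)]
  = 0.5185 + 0.3524
  = 0.8709 bits
H(X,Y) = -[(1/24)·log₂(1/24) + (17/24)·log₂(17/24) + (1/4)·log₂(1/4)]
  = 0.1910 + 0.3524 + 0.5000
  = 1.0434 bits

I(X;Y) = H(X) + H(Y) - H(X,Y)
  = 1.0434 + 0.8709 - 1.0434
  = 0.8709 bits

Yes. I(X;Y) = 0.8709 bits, which is > 0.0 bits.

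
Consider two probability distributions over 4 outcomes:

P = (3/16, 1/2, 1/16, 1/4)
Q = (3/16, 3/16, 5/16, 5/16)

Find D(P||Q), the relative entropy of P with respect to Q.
D(P||Q) = Σ P(i) log₂(P(i)/Q(i))
  i=0: (3/16) × log₂((3/16)/(3/16)) = (3/16) × log₂(1) = 0.0000
  i=1: (1/2) × log₂((1/2)/(3/16)) = (1/2) × log₂(8/3) = 0.7075
  i=2: (1/16) × log₂((1/16)/(5/16)) = (1/16) × log₂(1/5) = -0.1451
  i=3: (1/4) × log₂((1/4)/(5/16)) = (1/4) × log₂(4/5) = -0.0805
D(P||Q) = 0.0000 + 0.7075 - 0.1451 - 0.0805
  = 0.4819 bits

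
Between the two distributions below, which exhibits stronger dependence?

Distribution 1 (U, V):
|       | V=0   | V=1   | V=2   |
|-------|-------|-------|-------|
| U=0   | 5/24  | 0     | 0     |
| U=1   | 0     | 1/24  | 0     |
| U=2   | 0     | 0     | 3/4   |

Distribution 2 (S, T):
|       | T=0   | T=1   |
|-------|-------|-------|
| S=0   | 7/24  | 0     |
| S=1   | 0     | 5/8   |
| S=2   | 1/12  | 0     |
Distribution 1 (U, V):
Marginal P(U) (row sums):
  P(U=0) = 5/24 + 0 + 0 = 5/24
  P(U=1) = 0 + 1/24 + 0 = 1/24
  P(U=2) = 0 + 0 + 3/4 = 3/4
Marginal P(V) (column sums):
  P(V=0) = 5/24 + 0 + 0 = 5/24
  P(V=1) = 0 + 1/24 + 0 = 1/24
  P(V=2) = 0 + 0 + 3/4 = 3/4

H(U) = -[(5/24)·log₂(5/24) + (1/24)·log₂(1/24) + (3/4)·log₂(3/4)]
  = 0.4715 + 0.1910 + 0.3113
  = 0.9738 bits
H(V) = -[(5/24)·log₂(5/24) + (1/24)·log₂(1/24) + (3/4)·log₂(3/4)]
  = 0.4715 + 0.1910 + 0.3113
  = 0.9738 bits
H(U,V) = -[(5/24)·log₂(5/24) + (1/24)·log₂(1/24) + (3/4)·log₂(3/4)]
  = 0.4715 + 0.1910 + 0.3113
  = 0.9738 bits

I(U;V) = H(U) + H(V) - H(U,V)
  = 0.9738 + 0.9738 - 0.9738
  = 0.9738 bits

Distribution 2 (S, T):
Marginal P(S) (row sums):
  P(S=0) = 7/24 + 0 = 7/24
  P(S=1) = 0 + 5/8 = 5/8
  P(S=2) = 1/12 + 0 = 1/12
Marginal P(T) (column sums):
  P(T=0) = 7/24 + 0 + 1/12 = 3/8
  P(T=1) = 0 + 5/8 + 0 = 5/8

H(S) = -[(7/24)·log₂(7/24) + (5/8)·log₂(5/8) + (1/12)·log₂(1/12)]
  = 0.5185 + 0.4238 + 0.2987
  = 1.2410 bits
H(T) = -[(3/8)·log₂(3/8) + (5/8)·log₂(5/8)]
  = 0.5306 + 0.4238
  = 0.9544 bits
H(S,T) = -[(7/24)·log₂(7/24) + (5/8)·log₂(5/8) + (1/12)·log₂(1/12)]
  = 0.5185 + 0.4238 + 0.2987
  = 1.2410 bits

I(S;T) = H(S) + H(T) - H(S,T)
  = 1.2410 + 0.9544 - 1.2410
  = 0.9544 bits

I(U;V) = 0.9738 bits > I(S;T) = 0.9544 bits, so (U, V) has the higher mutual information (stronger dependence).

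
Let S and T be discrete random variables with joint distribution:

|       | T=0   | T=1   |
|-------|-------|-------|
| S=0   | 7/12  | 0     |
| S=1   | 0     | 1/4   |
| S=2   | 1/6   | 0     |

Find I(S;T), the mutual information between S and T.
Marginal P(S) (row sums):
  P(S=0) = 7/12 + 0 = 7/12
  P(S=1) = 0 + 1/4 = 1/4
  P(S=2) = 1/6 + 0 = 1/6
Marginal P(T) (column sums):
  P(T=0) = 7/12 + 0 + 1/6 = 3/4
  P(T=1) = 0 + 1/4 + 0 = 1/4

H(S) = -[(7/12)·log₂(7/12) + (1/4)·log₂(1/4) + (1/6)·log₂(1/6)]
  = 0.4536 + 0.5000 + 0.4308
  = 1.3844 bits
H(T) = -[(3/4)·log₂(3/4) + (1/4)·log₂(1/4)]
  = 0.3113 + 0.5000
  = 0.8113 bits
H(S,T) = -[(7/12)·log₂(7/12) + (1/4)·log₂(1/4) + (1/6)·log₂(1/6)]
  = 0.4536 + 0.5000 + 0.4308
  = 1.3844 bits

I(S;T) = H(S) + H(T) - H(S,T)
  = 1.3844 + 0.8113 - 1.3844
  = 0.8113 bits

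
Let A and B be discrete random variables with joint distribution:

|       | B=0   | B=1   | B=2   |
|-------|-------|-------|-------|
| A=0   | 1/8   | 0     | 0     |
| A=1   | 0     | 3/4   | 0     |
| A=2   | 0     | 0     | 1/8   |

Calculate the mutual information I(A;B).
Marginal P(A) (row sums):
  P(A=0) = 1/8 + 0 + 0 = 1/8
  P(A=1) = 0 + 3/4 + 0 = 3/4
  P(A=2) = 0 + 0 + 1/8 = 1/8
Marginal P(B) (column sums):
  P(B=0) = 1/8 + 0 + 0 = 1/8
  P(B=1) = 0 + 3/4 + 0 = 3/4
  P(B=2) = 0 + 0 + 1/8 = 1/8

H(A) = -[(1/8)·log₂(1/8) + (3/4)·log₂(3/4) + (1/8)·log₂(1/8)]
  = 0.3750 + 0.3113 + 0.3750
  = 1.0613 bits
H(B) = -[(1/8)·log₂(1/8) + (3/4)·log₂(3/4) + (1/8)·log₂(1/8)]
  = 0.3750 + 0.3113 + 0.3750
  = 1.0613 bits
H(A,B) = -[(1/8)·log₂(1/8) + (3/4)·log₂(3/4) + (1/8)·log₂(1/8)]
  = 0.3750 + 0.3113 + 0.3750
  = 1.0613 bits

I(A;B) = H(A) + H(B) - H(A,B)
  = 1.0613 + 1.0613 - 1.0613
  = 1.0613 bits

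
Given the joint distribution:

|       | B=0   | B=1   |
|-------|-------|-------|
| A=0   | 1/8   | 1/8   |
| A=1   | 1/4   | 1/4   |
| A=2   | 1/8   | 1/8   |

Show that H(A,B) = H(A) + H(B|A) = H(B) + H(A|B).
Marginal P(A) (row sums):
  P(A=0) = 1/8 + 1/8 = 1/4
  P(A=1) = 1/4 + 1/4 = 1/2
  P(A=2) = 1/8 + 1/8 = 1/4
Marginal P(B) (column sums):
  P(B=0) = 1/8 + 1/4 + 1/8 = 1/2
  P(B=1) = 1/8 + 1/4 + 1/8 = 1/2

Decomposition 1: H(A) + H(B|A)
H(A) = -[(1/4)·log₂(1/4) + (1/2)·log₂(1/2) + (1/4)·log₂(1/4)]
  = 0.5000 + 0.5000 + 0.5000
  = 1.5000 bits
H(B|A) = -Σ P(A,B)·log₂ P(B|A), where P(B|A) = P(A,B) / P(A)
  (A=0,B=0): P(B|A) = (1/8)/(1/4) = 1/2;  -(1/8)·log₂(1/2) = 0.1250
  (A=0,B=1): P(B|A) = (1/8)/(1/4) = 1/2;  -(1/8)·log₂(1/2) = 0.1250
  (A=1,B=0): P(B|A) = (1/4)/(1/2) = 1/2;  -(1/4)·log₂(1/2) = 0.2500
  (A=1,B=1): P(B|A) = (1/4)/(1/2) = 1/2;  -(1/4)·log₂(1/2) = 0.2500
  (A=2,B=0): P(B|A) = (1/8)/(1/4) = 1/2;  -(1/8)·log₂(1/2) = 0.1250
  (A=2,B=1): P(B|A) = (1/8)/(1/4) = 1/2;  -(1/8)·log₂(1/2) = 0.1250
H(B|A) = 0.1250 + 0.1250 + 0.2500 + 0.2500 + 0.1250 + 0.1250
  = 1.0000 bits
H(A) + H(B|A) = 1.5000 + 1.0000 = 2.5000 bits

Decomposition 2: H(B) + H(A|B)
H(B) = -[(1/2)·log₂(1/2) + (1/2)·log₂(1/2)]
  = 0.5000 + 0.5000
  = 1.0000 bits
H(A|B) = -Σ P(A,B)·log₂ P(A|B), where P(A|B) = P(A,B) / P(B)
  (A=0,B=0): P(A|B) = (1/8)/(1/2) = 1/4;  -(1/8)·log₂(1/4) = 0.2500
  (A=0,B=1): P(A|B) = (1/8)/(1/2) = 1/4;  -(1/8)·log₂(1/4) = 0.2500
  (A=1,B=0): P(A|B) = (1/4)/(1/2) = 1/2;  -(1/4)·log₂(1/2) = 0.2500
  (A=1,B=1): P(A|B) = (1/4)/(1/2) = 1/2;  -(1/4)·log₂(1/2) = 0.2500
  (A=2,B=0): P(A|B) = (1/8)/(1/2) = 1/4;  -(1/8)·log₂(1/4) = 0.2500
  (A=2,B=1): P(A|B) = (1/8)/(1/2) = 1/4;  -(1/8)·log₂(1/4) = 0.2500
H(A|B) = 0.2500 + 0.2500 + 0.2500 + 0.2500 + 0.2500 + 0.2500
  = 1.5000 bits
H(B) + H(A|B) = 1.0000 + 1.5000 = 2.5000 bits

Direct computation of the joint entropy:
H(A,B) = -[(1/8)·log₂(1/8) + (1/8)·log₂(1/8) + (1/4)·log₂(1/4) + (1/4)·log₂(1/4) + (1/8)·log₂(1/8) + (1/8)·log₂(1/8)]
  = 0.3750 + 0.3750 + 0.5000 + 0.5000 + 0.3750 + 0.3750
  = 2.5000 bits

All three agree: H(A,B) = 2.5000 bits ✓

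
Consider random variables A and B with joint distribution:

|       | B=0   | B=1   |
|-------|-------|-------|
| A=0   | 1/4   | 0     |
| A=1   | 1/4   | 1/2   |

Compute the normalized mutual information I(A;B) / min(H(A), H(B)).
Marginal P(A) (row sums):
  P(A=0) = 1/4 + 0 = 1/4
  P(A=1) = 1/4 + 1/2 = 3/4
Marginal P(B) (column sums):
  P(B=0) = 1/4 + 1/4 = 1/2
  P(B=1) = 0 + 1/2 = 1/2

H(A) = -[(1/4)·log₂(1/4) + (3/4)·log₂(3/4)]
  = 0.5000 + 0.3113
  = 0.8113 bits
H(B) = -[(1/2)·log₂(1/2) + (1/2)·log₂(1/2)]
  = 0.5000 + 0.5000
  = 1.0000 bits
H(A,B) = -[(1/4)·log₂(1/4) + (1/4)·log₂(1/4) + (1/2)·log₂(1/2)]
  = 0.5000 + 0.5000 + 0.5000
  = 1.5000 bits

I(A;B) = H(A) + H(B) - H(A,B)
  = 0.8113 + 1.0000 - 1.5000
  = 0.3113 bits

min(H(A), H(B)) = min(0.8113, 1.0000) = 0.8113 bits
Normalized MI = 0.3113 / 0.8113 = 0.3837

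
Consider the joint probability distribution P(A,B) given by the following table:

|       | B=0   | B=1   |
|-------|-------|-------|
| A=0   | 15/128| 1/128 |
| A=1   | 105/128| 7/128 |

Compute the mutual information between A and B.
Marginal P(A) (row sums):
  P(A=0) = 15/128 + 1/128 = 1/8
  P(A=1) = 105/128 + 7/128 = 7/8
Marginal P(B) (column sums):
  P(B=0) = 15/128 + 105/128 = 15/16
  P(B=1) = 1/128 + 7/128 = 1/16

H(A) = -[(1/8)·log₂(1/8) + (7/8)·log₂(7/8)]
  = 0.3750 + 0.1686
  = 0.5436 bits
H(B) = -[(15/16)·log₂(15/16) + (1/16)·log₂(1/16)]
  = 0.0873 + 0.2500
  = 0.3373 bits
H(A,B) = -[(15/128)·log₂(15/128) + (1/128)·log₂(1/128) + (105/128)·log₂(105/128) + (7/128)·log₂(7/128)]
  = 0.3625 + 0.0547 + 0.2344 + 0.2293
  = 0.8809 bits

I(A;B) = H(A) + H(B) - H(A,B)
  = 0.5436 + 0.3373 - 0.8809
  = 0.0000 bits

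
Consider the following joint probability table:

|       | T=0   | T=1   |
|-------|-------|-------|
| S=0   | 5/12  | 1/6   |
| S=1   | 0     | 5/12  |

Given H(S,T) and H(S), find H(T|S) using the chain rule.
From the chain rule: H(S,T) = H(S) + H(T|S)
Therefore: H(T|S) = H(S,T) - H(S)

H(S,T) = -[(5/12)·log₂(5/12) + (1/6)·log₂(1/6) + (5/12)·log₂(5/12)]
  = 0.5263 + 0.4308 + 0.5263
  = 1.4834 bits
Marginal P(S) (row sums):
  P(S=0) = 5/12 + 1/6 = 7/12
  P(S=1) = 0 + 5/12 = 5/12
H(S) = -[(7/12)·log₂(7/12) + (5/12)·log₂(5/12)]
  = 0.4536 + 0.5263
  = 0.9799 bits

H(T|S) = 1.4834 - 0.9799 = 0.5035 bits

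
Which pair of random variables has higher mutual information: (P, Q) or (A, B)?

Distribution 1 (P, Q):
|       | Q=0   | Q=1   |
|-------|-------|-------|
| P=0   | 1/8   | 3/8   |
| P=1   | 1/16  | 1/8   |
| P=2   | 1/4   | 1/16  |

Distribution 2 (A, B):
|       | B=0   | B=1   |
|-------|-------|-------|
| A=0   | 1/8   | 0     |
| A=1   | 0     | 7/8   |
Distribution 1 (P, Q):
Marginal P(P) (row sums):
  P(P=0) = 1/8 + 3/8 = 1/2
  P(P=1) = 1/16 + 1/8 = 3/16
  P(P=2) = 1/4 + 1/16 = 5/16
Marginal P(Q) (column sums):
  P(Q=0) = 1/8 + 1/16 + 1/4 = 7/16
  P(Q=1) = 3/8 + 1/8 + 1/16 = 9/16

H(P) = -[(1/2)·log₂(1/2) + (3/16)·log₂(3/16) + (5/16)·log₂(5/16)]
  = 0.5000 + 0.4528 + 0.5244
  = 1.4772 bits
H(Q) = -[(7/16)·log₂(7/16) + (9/16)·log₂(9/16)]
  = 0.5218 + 0.4669
  = 0.9887 bits
H(P,Q) = -[(1/8)·log₂(1/8) + (3/8)·log₂(3/8) + (1/16)·log₂(1/16) + (1/8)·log₂(1/8) + (1/4)·log₂(1/4) + (1/16)·log₂(1/16)]
  = 0.3750 + 0.5306 + 0.2500 + 0.3750 + 0.5000 + 0.2500
  = 2.2806 bits

I(P;Q) = H(P) + H(Q) - H(P,Q)
  = 1.4772 + 0.9887 - 2.2806
  = 0.1853 bits

Distribution 2 (A, B):
Marginal P(A) (row sums):
  P(A=0) = 1/8 + 0 = 1/8
  P(A=1) = 0 + 7/8 = 7/8
Marginal P(B) (column sums):
  P(B=0) = 1/8 + 0 = 1/8
  P(B=1) = 0 + 7/8 = 7/8

H(A) = -[(1/8)·log₂(1/8) + (7/8)·log₂(7/8)]
  = 0.3750 + 0.1686
  = 0.5436 bits
H(B) = -[(1/8)·log₂(1/8) + (7/8)·log₂(7/8)]
  = 0.3750 + 0.1686
  = 0.5436 bits
H(A,B) = -[(1/8)·log₂(1/8) + (7/8)·log₂(7/8)]
  = 0.3750 + 0.1686
  = 0.5436 bits

I(A;B) = H(A) + H(B) - H(A,B)
  = 0.5436 + 0.5436 - 0.5436
  = 0.5436 bits

I(A;B) = 0.5436 bits > I(P;Q) = 0.1853 bits, so (A, B) has the higher mutual information (stronger dependence).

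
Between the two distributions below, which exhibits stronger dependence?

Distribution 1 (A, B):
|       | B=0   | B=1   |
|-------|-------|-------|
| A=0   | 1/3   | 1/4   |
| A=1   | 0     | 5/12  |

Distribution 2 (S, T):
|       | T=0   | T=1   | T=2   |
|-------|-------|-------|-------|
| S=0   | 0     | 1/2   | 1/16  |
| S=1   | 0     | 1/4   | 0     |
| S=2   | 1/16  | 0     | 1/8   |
Distribution 1 (A, B):
Marginal P(A) (row sums):
  P(A=0) = 1/3 + 1/4 = 7/12
  P(A=1) = 0 + 5/12 = 5/12
Marginal P(B) (column sums):
  P(B=0) = 1/3 + 0 = 1/3
  P(B=1) = 1/4 + 5/12 = 2/3

H(A) = -[(7/12)·log₂(7/12) + (5/12)·log₂(5/12)]
  = 0.4536 + 0.5263
  = 0.9799 bits
H(B) = -[(1/3)·log₂(1/3) + (2/3)·log₂(2/3)]
  = 0.5283 + 0.3900
  = 0.9183 bits
H(A,B) = -[(1/3)·log₂(1/3) + (1/4)·log₂(1/4) + (5/12)·log₂(5/12)]
  = 0.5283 + 0.5000 + 0.5263
  = 1.5546 bits

I(A;B) = H(A) + H(B) - H(A,B)
  = 0.9799 + 0.9183 - 1.5546
  = 0.3436 bits

Distribution 2 (S, T):
Marginal P(S) (row sums):
  P(S=0) = 0 + 1/2 + 1/16 = 9/16
  P(S=1) = 0 + 1/4 + 0 = 1/4
  P(S=2) = 1/16 + 0 + 1/8 = 3/16
Marginal P(T) (column sums):
  P(T=0) = 0 + 0 + 1/16 = 1/16
  P(T=1) = 1/2 + 1/4 + 0 = 3/4
  P(T=2) = 1/16 + 0 + 1/8 = 3/16

H(S) = -[(9/16)·log₂(9/16) + (1/4)·log₂(1/4) + (3/16)·log₂(3/16)]
  = 0.4669 + 0.5000 + 0.4528
  = 1.4197 bits
H(T) = -[(1/16)·log₂(1/16) + (3/4)·log₂(3/4) + (3/16)·log₂(3/16)]
  = 0.2500 + 0.3113 + 0.4528
  = 1.0141 bits
H(S,T) = -[(1/2)·log₂(1/2) + (1/16)·log₂(1/16) + (1/4)·log₂(1/4) + (1/16)·log₂(1/16) + (1/8)·log₂(1/8)]
  = 0.5000 + 0.2500 + 0.5000 + 0.2500 + 0.3750
  = 1.8750 bits

I(S;T) = H(S) + H(T) - H(S,T)
  = 1.4197 + 1.0141 - 1.8750
  = 0.5588 bits

I(S;T) = 0.5588 bits > I(A;B) = 0.3436 bits, so (S, T) has the higher mutual information (stronger dependence).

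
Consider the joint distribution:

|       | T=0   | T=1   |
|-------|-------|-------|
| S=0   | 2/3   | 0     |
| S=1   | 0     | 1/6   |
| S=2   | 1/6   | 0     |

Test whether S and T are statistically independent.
Marginal P(S) (row sums):
  P(S=0) = 2/3 + 0 = 2/3
  P(S=1) = 0 + 1/6 = 1/6
  P(S=2) = 1/6 + 0 = 1/6
Marginal P(T) (column sums):
  P(T=0) = 2/3 + 0 + 1/6 = 5/6
  P(T=1) = 0 + 1/6 + 0 = 1/6

S and T are independent iff P(S=i,T=j) = P(S=i)·P(T=j) for every cell.
  P(S=0)·P(T=0) = 2/3 × 5/6 = 5/9, but P(S=0,T=0) = 2/3 ✗

No, S and T are not independent. Quantitatively, I(S;T) > 0:

H(S) = -[(2/3)·log₂(2/3) + (1/6)·log₂(1/6) + (1/6)·log₂(1/6)]
  = 0.3900 + 0.4308 + 0.4308
  = 1.2516 bits
H(T) = -[(5/6)·log₂(5/6) + (1/6)·log₂(1/6)]
  = 0.2192 + 0.4308
  = 0.6500 bits
H(S,T) = -[(2/3)·log₂(2/3) + (1/6)·log₂(1/6) + (1/6)·log₂(1/6)]
  = 0.3900 + 0.4308 + 0.4308
  = 1.2516 bits
I(S;T) = H(S) + H(T) - H(S,T) = 1.2516 + 0.6500 - 1.2516 = 0.6500 bits > 0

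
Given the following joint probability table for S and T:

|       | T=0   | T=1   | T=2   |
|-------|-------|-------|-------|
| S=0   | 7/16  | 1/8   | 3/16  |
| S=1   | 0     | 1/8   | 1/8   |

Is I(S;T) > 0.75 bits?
Marginal P(S) (row sums):
  P(S=0) = 7/16 + 1/8 + 3/16 = 3/4
  P(S=1) = 0 + 1/8 + 1/8 = 1/4
Marginal P(T) (column sums):
  P(T=0) = 7/16 + 0 = 7/16
  P(T=1) = 1/8 + 1/8 = 1/4
  P(T=2) = 3/16 + 1/8 = 5/16

H(S) = -[(3/4)·log₂(3/4) + (1/4)·log₂(1/4)]
  = 0.3113 + 0.5000
  = 0.8113 bits
H(T) = -[(7/16)·log₂(7/16) + (1/4)·log₂(1/4) + (5/16)·log₂(5/16)]
  = 0.5218 + 0.5000 + 0.5244
  = 1.5462 bits
H(S,T) = -[(7/16)·log₂(7/16) + (1/8)·log₂(1/8) + (3/16)·log₂(3/16) + (1/8)·log₂(1/8) + (1/8)·log₂(1/8)]
  = 0.5218 + 0.3750 + 0.4528 + 0.3750 + 0.3750
  = 2.0996 bits

I(S;T) = H(S) + H(T) - H(S,T)
  = 0.8113 + 1.5462 - 2.0996
  = 0.2579 bits

No. I(S;T) = 0.2579 bits, which is ≤ 0.75 bits.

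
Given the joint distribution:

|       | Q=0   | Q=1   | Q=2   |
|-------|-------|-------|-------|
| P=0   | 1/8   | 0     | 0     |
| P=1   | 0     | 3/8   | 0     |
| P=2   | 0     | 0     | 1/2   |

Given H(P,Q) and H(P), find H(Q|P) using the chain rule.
From the chain rule: H(P,Q) = H(P) + H(Q|P)
Therefore: H(Q|P) = H(P,Q) - H(P)

H(P,Q) = -[(1/8)·log₂(1/8) + (3/8)·log₂(3/8) + (1/2)·log₂(1/2)]
  = 0.3750 + 0.5306 + 0.5000
  = 1.4056 bits
Marginal P(P) (row sums):
  P(P=0) = 1/8 + 0 + 0 = 1/8
  P(P=1) = 0 + 3/8 + 0 = 3/8
  P(P=2) = 0 + 0 + 1/2 = 1/2
H(P) = -[(1/8)·log₂(1/8) + (3/8)·log₂(3/8) + (1/2)·log₂(1/2)]
  = 0.3750 + 0.5306 + 0.5000
  = 1.4056 bits

H(Q|P) = 1.4056 - 1.4056 = 0.0000 bits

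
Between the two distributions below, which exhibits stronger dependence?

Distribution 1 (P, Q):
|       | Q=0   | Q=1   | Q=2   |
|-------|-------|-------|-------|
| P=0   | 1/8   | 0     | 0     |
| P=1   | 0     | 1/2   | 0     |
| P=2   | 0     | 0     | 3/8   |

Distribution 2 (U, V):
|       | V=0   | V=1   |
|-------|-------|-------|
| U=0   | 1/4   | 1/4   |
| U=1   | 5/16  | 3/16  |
Distribution 1 (P, Q):
Marginal P(P) (row sums):
  P(P=0) = 1/8 + 0 + 0 = 1/8
  P(P=1) = 0 + 1/2 + 0 = 1/2
  P(P=2) = 0 + 0 + 3/8 = 3/8
Marginal P(Q) (column sums):
  P(Q=0) = 1/8 + 0 + 0 = 1/8
  P(Q=1) = 0 + 1/2 + 0 = 1/2
  P(Q=2) = 0 + 0 + 3/8 = 3/8

H(P) = -[(1/8)·log₂(1/8) + (1/2)·log₂(1/2) + (3/8)·log₂(3/8)]
  = 0.3750 + 0.5000 + 0.5306
  = 1.4056 bits
H(Q) = -[(1/8)·log₂(1/8) + (1/2)·log₂(1/2) + (3/8)·log₂(3/8)]
  = 0.3750 + 0.5000 + 0.5306
  = 1.4056 bits
H(P,Q) = -[(1/8)·log₂(1/8) + (1/2)·log₂(1/2) + (3/8)·log₂(3/8)]
  = 0.3750 + 0.5000 + 0.5306
  = 1.4056 bits

I(P;Q) = H(P) + H(Q) - H(P,Q)
  = 1.4056 + 1.4056 - 1.4056
  = 1.4056 bits

Distribution 2 (U, V):
Marginal P(U) (row sums):
  P(U=0) = 1/4 + 1/4 = 1/2
  P(U=1) = 5/16 + 3/16 = 1/2
Marginal P(V) (column sums):
  P(V=0) = 1/4 + 5/16 = 9/16
  P(V=1) = 1/4 + 3/16 = 7/16

H(U) = -[(1/2)·log₂(1/2) + (1/2)·log₂(1/2)]
  = 0.5000 + 0.5000
  = 1.0000 bits
H(V) = -[(9/16)·log₂(9/16) + (7/16)·log₂(7/16)]
  = 0.4669 + 0.5218
  = 0.9887 bits
H(U,V) = -[(1/4)·log₂(1/4) + (1/4)·log₂(1/4) + (5/16)·log₂(5/16) + (3/16)·log₂(3/16)]
  = 0.5000 + 0.5000 + 0.5244 + 0.4528
  = 1.9772 bits

I(U;V) = H(U) + H(V) - H(U,V)
  = 1.0000 + 0.9887 - 1.9772
  = 0.0115 bits

I(P;Q) = 1.4056 bits > I(U;V) = 0.0115 bits, so (P, Q) has the higher mutual information (stronger dependence).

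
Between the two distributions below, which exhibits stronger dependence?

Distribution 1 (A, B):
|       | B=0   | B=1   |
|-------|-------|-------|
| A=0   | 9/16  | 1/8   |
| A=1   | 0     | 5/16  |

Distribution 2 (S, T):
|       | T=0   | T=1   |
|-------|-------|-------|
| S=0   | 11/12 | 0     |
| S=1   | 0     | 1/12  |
Distribution 1 (A, B):
Marginal P(A) (row sums):
  P(A=0) = 9/16 + 1/8 = 11/16
  P(A=1) = 0 + 5/16 = 5/16
Marginal P(B) (column sums):
  P(B=0) = 9/16 + 0 = 9/16
  P(B=1) = 1/8 + 5/16 = 7/16

H(A) = -[(11/16)·log₂(11/16) + (5/16)·log₂(5/16)]
  = 0.3716 + 0.5244
  = 0.8960 bits
H(B) = -[(9/16)·log₂(9/16) + (7/16)·log₂(7/16)]
  = 0.4669 + 0.5218
  = 0.9887 bits
H(A,B) = -[(9/16)·log₂(9/16) + (1/8)·log₂(1/8) + (5/16)·log₂(5/16)]
  = 0.4669 + 0.3750 + 0.5244
  = 1.3663 bits

I(A;B) = H(A) + H(B) - H(A,B)
  = 0.8960 + 0.9887 - 1.3663
  = 0.5184 bits

Distribution 2 (S, T):
Marginal P(S) (row sums):
  P(S=0) = 11/12 + 0 = 11/12
  P(S=1) = 0 + 1/12 = 1/12
Marginal P(T) (column sums):
  P(T=0) = 11/12 + 0 = 11/12
  P(T=1) = 0 + 1/12 = 1/12

H(S) = -[(11/12)·log₂(11/12) + (1/12)·log₂(1/12)]
  = 0.1151 + 0.2987
  = 0.4138 bits
H(T) = -[(11/12)·log₂(11/12) + (1/12)·log₂(1/12)]
  = 0.1151 + 0.2987
  = 0.4138 bits
H(S,T) = -[(11/12)·log₂(11/12) + (1/12)·log₂(1/12)]
  = 0.1151 + 0.2987
  = 0.4138 bits

I(S;T) = H(S) + H(T) - H(S,T)
  = 0.4138 + 0.4138 - 0.4138
  = 0.4138 bits

I(A;B) = 0.5184 bits > I(S;T) = 0.4138 bits, so (A, B) has the higher mutual information (stronger dependence).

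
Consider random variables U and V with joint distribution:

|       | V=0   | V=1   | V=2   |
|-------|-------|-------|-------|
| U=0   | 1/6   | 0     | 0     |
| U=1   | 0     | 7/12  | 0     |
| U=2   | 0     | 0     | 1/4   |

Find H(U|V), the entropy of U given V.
Marginal P(V) (column sums):
  P(V=0) = 1/6 + 0 + 0 = 1/6
  P(V=1) = 0 + 7/12 + 0 = 7/12
  P(V=2) = 0 + 0 + 1/4 = 1/4

H(U|V) = -Σ P(U,V)·log₂ P(U|V), where P(U|V) = P(U,V) / P(V)
  (cells with P(U,V) = 0 contribute 0)
  (U=0,V=0): P(U|V) = (1/6)/(1/6) = 1;  -(1/6)·log₂(1) = 0.0000
  (U=1,V=1): P(U|V) = (7/12)/(7/12) = 1;  -(7/12)·log₂(1) = 0.0000
  (U=2,V=2): P(U|V) = (1/4)/(1/4) = 1;  -(1/4)·log₂(1) = 0.0000
H(U|V) = 0.0000 + 0.0000 + 0.0000
  = 0.0000 bits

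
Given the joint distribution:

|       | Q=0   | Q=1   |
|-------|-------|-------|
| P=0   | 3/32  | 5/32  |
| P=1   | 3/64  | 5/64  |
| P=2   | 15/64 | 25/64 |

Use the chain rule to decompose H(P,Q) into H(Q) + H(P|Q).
By the chain rule: H(P,Q) = H(Q) + H(P|Q)

Marginal P(Q) (column sums):
  P(Q=0) = 3/32 + 3/64 + 15/64 = 3/8
  P(Q=1) = 5/32 + 5/64 + 25/64 = 5/8
H(Q) = -[(3/8)·log₂(3/8) + (5/8)·log₂(5/8)]
  = 0.5306 + 0.4238
  = 0.9544 bits
H(P|Q) = -Σ P(P,Q)·log₂ P(P|Q), where P(P|Q) = P(P,Q) / P(Q)
  (P=0,Q=0): P(P|Q) = (3/32)/(3/8) = 1/4;  -(3/32)·log₂(1/4) = 0.1875
  (P=0,Q=1): P(P|Q) = (5/32)/(5/8) = 1/4;  -(5/32)·log₂(1/4) = 0.3125
  (P=1,Q=0): P(P|Q) = (3/64)/(3/8) = 1/8;  -(3/64)·log₂(1/8) = 0.1406
  (P=1,Q=1): P(P|Q) = (5/64)/(5/8) = 1/8;  -(5/64)·log₂(1/8) = 0.2344
  (P=2,Q=0): P(P|Q) = (15/64)/(3/8) = 5/8;  -(15/64)·log₂(5/8) = 0.1589
  (P=2,Q=1): P(P|Q) = (25/64)/(5/8) = 5/8;  -(25/64)·log₂(5/8) = 0.2649
H(P|Q) = 0.1875 + 0.3125 + 0.1406 + 0.2344 + 0.1589 + 0.2649
  = 1.2988 bits

H(P,Q) = H(Q) + H(P|Q) = 0.9544 + 1.2988 = 2.2532 bits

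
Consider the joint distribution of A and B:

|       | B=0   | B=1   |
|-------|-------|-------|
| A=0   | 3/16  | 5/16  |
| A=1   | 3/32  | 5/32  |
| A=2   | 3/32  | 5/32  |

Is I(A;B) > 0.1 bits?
Marginal P(A) (row sums):
  P(A=0) = 3/16 + 5/16 = 1/2
  P(A=1) = 3/32 + 5/32 = 1/4
  P(A=2) = 3/32 + 5/32 = 1/4
Marginal P(B) (column sums):
  P(B=0) = 3/16 + 3/32 + 3/32 = 3/8
  P(B=1) = 5/16 + 5/32 + 5/32 = 5/8

H(A) = -[(1/2)·log₂(1/2) + (1/4)·log₂(1/4) + (1/4)·log₂(1/4)]
  = 0.5000 + 0.5000 + 0.5000
  = 1.5000 bits
H(B) = -[(3/8)·log₂(3/8) + (5/8)·log₂(5/8)]
  = 0.5306 + 0.4238
  = 0.9544 bits
H(A,B) = -[(3/16)·log₂(3/16) + (5/16)·log₂(5/16) + (3/32)·log₂(3/32) + (5/32)·log₂(5/32) + (3/32)·log₂(3/32) + (5/32)·log₂(5/32)]
  = 0.4528 + 0.5244 + 0.3202 + 0.4184 + 0.3202 + 0.4184
  = 2.4544 bits

I(A;B) = H(A) + H(B) - H(A,B)
  = 1.5000 + 0.9544 - 2.4544
  = 0.0000 bits

No. I(A;B) = 0.0000 bits, which is ≤ 0.1 bits.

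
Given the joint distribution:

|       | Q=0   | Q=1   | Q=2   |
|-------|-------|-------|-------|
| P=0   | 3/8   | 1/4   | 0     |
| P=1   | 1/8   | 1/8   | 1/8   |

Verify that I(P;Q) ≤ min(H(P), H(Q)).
Marginal P(P) (row sums):
  P(P=0) = 3/8 + 1/4 + 0 = 5/8
  P(P=1) = 1/8 + 1/8 + 1/8 = 3/8
Marginal P(Q) (column sums):
  P(Q=0) = 3/8 + 1/8 = 1/2
  P(Q=1) = 1/4 + 1/8 = 3/8
  P(Q=2) = 0 + 1/8 = 1/8

H(P) = -[(5/8)·log₂(5/8) + (3/8)·log₂(3/8)]
  = 0.4238 + 0.5306
  = 0.9544 bits
H(Q) = -[(1/2)·log₂(1/2) + (3/8)·log₂(3/8) + (1/8)·log₂(1/8)]
  = 0.5000 + 0.5306 + 0.3750
  = 1.4056 bits
H(P,Q) = -[(3/8)·log₂(3/8) + (1/4)·log₂(1/4) + (1/8)·log₂(1/8) + (1/8)·log₂(1/8) + (1/8)·log₂(1/8)]
  = 0.5306 + 0.5000 + 0.3750 + 0.3750 + 0.3750
  = 2.1556 bits

I(P;Q) = H(P) + H(Q) - H(P,Q)
  = 0.9544 + 1.4056 - 2.1556
  = 0.2044 bits

min(H(P), H(Q)) = min(0.9544, 1.4056) = 0.9544 bits
Since 0.2044 ≤ 0.9544, the bound is satisfied ✓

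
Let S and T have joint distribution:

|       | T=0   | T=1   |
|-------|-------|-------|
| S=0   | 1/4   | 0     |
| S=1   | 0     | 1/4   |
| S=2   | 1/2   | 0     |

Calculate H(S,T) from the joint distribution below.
H(S,T) = -Σ P(S,T) log₂ P(S,T), summed over the non-zero cells:
H(S,T) = -[(1/4)·log₂(1/4) + (1/4)·log₂(1/4) + (1/2)·log₂(1/2)]
  = 0.5000 + 0.5000 + 0.5000
  = 1.5000 bits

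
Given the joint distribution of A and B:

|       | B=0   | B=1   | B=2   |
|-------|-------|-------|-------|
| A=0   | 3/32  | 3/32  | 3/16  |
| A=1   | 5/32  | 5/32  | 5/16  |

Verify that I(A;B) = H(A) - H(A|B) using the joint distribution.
Left side, from I(A;B) = H(A) + H(B) - H(A,B):
Marginal P(A) (row sums):
  P(A=0) = 3/32 + 3/32 + 3/16 = 3/8
  P(A=1) = 5/32 + 5/32 + 5/16 = 5/8
Marginal P(B) (column sums):
  P(B=0) = 3/32 + 5/32 = 1/4
  P(B=1) = 3/32 + 5/32 = 1/4
  P(B=2) = 3/16 + 5/16 = 1/2

H(A) = -[(3/8)·log₂(3/8) + (5/8)·log₂(5/8)]
  = 0.5306 + 0.4238
  = 0.9544 bits
H(B) = -[(1/4)·log₂(1/4) + (1/4)·log₂(1/4) + (1/2)·log₂(1/2)]
  = 0.5000 + 0.5000 + 0.5000
  = 1.5000 bits
H(A,B) = -[(3/32)·log₂(3/32) + (3/32)·log₂(3/32) + (3/16)·log₂(3/16) + (5/32)·log₂(5/32) + (5/32)·log₂(5/32) + (5/16)·log₂(5/16)]
  = 0.3202 + 0.3202 + 0.4528 + 0.4184 + 0.4184 + 0.5244
  = 2.4544 bits

I(A;B) = H(A) + H(B) - H(A,B)
  = 0.9544 + 1.5000 - 2.4544
  = 0.0000 bits

Right side, with H(A|B) computed directly from the conditional probabilities:
H(A|B) = -Σ P(A,B)·log₂ P(A|B), where P(A|B) = P(A,B) / P(B)
  (A=0,B=0): P(A|B) = (3/32)/(1/4) = 3/8;  -(3/32)·log₂(3/8) = 0.1327
  (A=0,B=1): P(A|B) = (3/32)/(1/4) = 3/8;  -(3/32)·log₂(3/8) = 0.1327
  (A=0,B=2): P(A|B) = (3/16)/(1/2) = 3/8;  -(3/16)·log₂(3/8) = 0.2653
  (A=1,B=0): P(A|B) = (5/32)/(1/4) = 5/8;  -(5/32)·log₂(5/8) = 0.1059
  (A=1,B=1): P(A|B) = (5/32)/(1/4) = 5/8;  -(5/32)·log₂(5/8) = 0.1059
  (A=1,B=2): P(A|B) = (5/16)/(1/2) = 5/8;  -(5/16)·log₂(5/8) = 0.2119
H(A|B) = 0.1327 + 0.1327 + 0.2653 + 0.1059 + 0.1059 + 0.2119
  = 0.9544 bits
H(A) - H(A|B) = 0.9544 - 0.9544 = 0.0000 bits

Both sides equal 0.0000 bits, so I(A;B) = H(A) - H(A|B) ✓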